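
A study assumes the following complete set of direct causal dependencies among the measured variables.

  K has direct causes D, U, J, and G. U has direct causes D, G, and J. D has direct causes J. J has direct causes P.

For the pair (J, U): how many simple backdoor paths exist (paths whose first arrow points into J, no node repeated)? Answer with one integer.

A backdoor path from J to U is any simple undirected path whose first edge points into J (i.e. leaves J via a parent).
Parents of J: {P}.
No simple path from any parent of J reaches U without revisiting J, so there are no backdoor paths.

0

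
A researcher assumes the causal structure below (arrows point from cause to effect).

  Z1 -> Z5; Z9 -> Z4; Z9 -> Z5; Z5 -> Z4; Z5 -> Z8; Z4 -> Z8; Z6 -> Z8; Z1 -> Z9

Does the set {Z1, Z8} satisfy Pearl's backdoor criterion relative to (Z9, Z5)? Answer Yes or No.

Backdoor paths from Z9 to Z5 (paths whose first edge points into Z9):
  P1: Z9 <- Z1 -> Z5
Condition 1 (no descendant of Z9 in the set): FAILS — Z8 is a descendant of Z9.
Condition 2 (every backdoor path blocked by {Z1, Z8}):
  P1: blocked at fork node Z1 ∈ conditioning set.
{Z1, Z8} does not satisfy the backdoor criterion.

No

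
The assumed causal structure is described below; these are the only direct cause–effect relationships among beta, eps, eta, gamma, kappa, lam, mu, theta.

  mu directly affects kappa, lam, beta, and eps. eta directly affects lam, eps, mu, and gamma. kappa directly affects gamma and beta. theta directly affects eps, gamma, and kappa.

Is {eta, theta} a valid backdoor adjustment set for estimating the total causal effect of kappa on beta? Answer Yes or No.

No

Backdoor paths from kappa to beta (paths whose first edge points into kappa):
  P1: kappa <- theta -> eps <- eta -> mu -> beta
  P2: kappa <- theta -> eps <- eta -> lam <- mu -> beta
  P3: kappa <- theta -> eps <- mu -> beta
  P4: kappa <- theta -> gamma <- eta -> mu -> beta
  P5: kappa <- theta -> gamma <- eta -> eps <- mu -> beta
  P6: kappa <- theta -> gamma <- eta -> lam <- mu -> beta
  P7: kappa <- mu -> beta
Condition 1 (no descendant of kappa in the set): holds — descendants of kappa are {beta, gamma}; none are in {eta, theta}.
Condition 2 (every backdoor path blocked by {eta, theta}):
  P1: blocked at fork node theta ∈ conditioning set.
  P2: blocked at fork node theta ∈ conditioning set.
  P3: blocked at fork node theta ∈ conditioning set.
  P4: blocked at fork node theta ∈ conditioning set.
  P5: blocked at fork node theta ∈ conditioning set.
  P6: blocked at fork node theta ∈ conditioning set.
  P7: open — no interior node is in the conditioning set.
{eta, theta} does not satisfy the backdoor criterion.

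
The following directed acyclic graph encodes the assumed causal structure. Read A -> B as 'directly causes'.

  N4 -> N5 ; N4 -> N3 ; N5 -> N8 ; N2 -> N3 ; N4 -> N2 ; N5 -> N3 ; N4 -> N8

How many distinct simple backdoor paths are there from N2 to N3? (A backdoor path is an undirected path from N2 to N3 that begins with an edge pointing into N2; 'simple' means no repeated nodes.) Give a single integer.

A backdoor path from N2 to N3 is any simple undirected path whose first edge points into N2 (i.e. leaves N2 via a parent).
Parents of N2: {N4}.
Enumerating:
  P1: N2 <- N4 -> N5 -> N3
  P2: N2 <- N4 -> N3
  P3: N2 <- N4 -> N8 <- N5 -> N3
That exhausts the simple backdoor paths. Count: 3.

3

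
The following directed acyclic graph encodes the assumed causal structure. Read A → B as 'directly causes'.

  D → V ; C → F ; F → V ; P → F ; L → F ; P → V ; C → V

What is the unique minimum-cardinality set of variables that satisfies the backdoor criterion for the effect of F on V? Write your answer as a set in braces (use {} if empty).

{C, P}

Variables eligible for adjustment (non-descendants of F, excluding F and V): {C, D, L, P}.
Backdoor paths from F to V:
  P1: F <- C -> V
  P2: F <- P -> V
The empty set is not sufficient: P1 (F <- C -> V) has no collider blocking it and no conditioned non-collider, so it is open.
Try {C, P}:
  P1: blocked at fork node C ∈ conditioning set.
  P2: blocked at fork node P ∈ conditioning set.
{C, P} contains no descendant of F and blocks every backdoor path.
Every element of {C, P} is needed (dropping C leaves P1 open; dropping P leaves P2 open), so no proper subset is valid.
Among all size-2 subsets of the eligible variables, only {C, P} blocks every backdoor path, so it is the unique smallest valid adjustment set.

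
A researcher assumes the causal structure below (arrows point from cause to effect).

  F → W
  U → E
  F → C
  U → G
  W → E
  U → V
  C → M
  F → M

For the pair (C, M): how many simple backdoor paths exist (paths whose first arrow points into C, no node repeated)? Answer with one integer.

A backdoor path from C to M is any simple undirected path whose first edge points into C (i.e. leaves C via a parent).
Parents of C: {F}.
Enumerating:
  P1: C <- F -> M
That exhausts the simple backdoor paths. Count: 1.

1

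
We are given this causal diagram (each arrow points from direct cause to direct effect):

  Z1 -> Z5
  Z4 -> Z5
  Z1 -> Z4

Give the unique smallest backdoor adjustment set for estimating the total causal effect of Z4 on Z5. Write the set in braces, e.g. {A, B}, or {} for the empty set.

{Z1}

Variables eligible for adjustment (non-descendants of Z4, excluding Z4 and Z5): {Z1}.
Backdoor paths from Z4 to Z5:
  P1: Z4 <- Z1 -> Z5
The empty set is not sufficient: P1 (Z4 <- Z1 -> Z5) has no collider blocking it and no conditioned non-collider, so it is open.
Try {Z1}:
  P1: blocked at fork node Z1 ∈ conditioning set.
{Z1} contains no descendant of Z4 and blocks every backdoor path.
{Z1} is the unique smallest valid adjustment set.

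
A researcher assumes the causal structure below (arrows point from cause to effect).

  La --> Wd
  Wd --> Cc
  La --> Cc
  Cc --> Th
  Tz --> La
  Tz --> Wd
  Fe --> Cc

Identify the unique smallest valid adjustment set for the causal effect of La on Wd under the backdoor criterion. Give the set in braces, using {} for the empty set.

{Tz}

Variables eligible for adjustment (non-descendants of La, excluding La and Wd): {Fe, Tz}.
Backdoor paths from La to Wd:
  P1: La <- Tz -> Wd
The empty set is not sufficient: P1 (La <- Tz -> Wd) has no collider blocking it and no conditioned non-collider, so it is open.
Try {Tz}:
  P1: blocked at fork node Tz ∈ conditioning set.
{Tz} contains no descendant of La and blocks every backdoor path.
No other singleton works — e.g. {Fe} leaves P1 open — so {Tz} is the unique smallest valid adjustment set.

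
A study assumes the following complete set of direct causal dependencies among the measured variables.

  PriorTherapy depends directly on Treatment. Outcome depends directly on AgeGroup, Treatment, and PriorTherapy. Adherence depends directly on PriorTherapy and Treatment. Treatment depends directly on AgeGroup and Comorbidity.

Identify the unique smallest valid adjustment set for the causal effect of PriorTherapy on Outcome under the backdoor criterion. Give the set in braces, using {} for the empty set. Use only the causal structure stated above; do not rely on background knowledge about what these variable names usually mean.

Variables eligible for adjustment (non-descendants of PriorTherapy, excluding PriorTherapy and Outcome): {AgeGroup, Comorbidity, Treatment}.
Backdoor paths from PriorTherapy to Outcome:
  P1: PriorTherapy <- Treatment <- AgeGroup -> Outcome
  P2: PriorTherapy <- Treatment -> Outcome
The empty set is not sufficient: P1 (PriorTherapy <- Treatment <- AgeGroup -> Outcome) has no collider blocking it and no conditioned non-collider, so it is open.
Try {Treatment}:
  P1: blocked at chain node Treatment ∈ conditioning set.
  P2: blocked at fork node Treatment ∈ conditioning set.
{Treatment} contains no descendant of PriorTherapy and blocks every backdoor path.
No other singleton works — e.g. {Comorbidity} leaves P1 open — so {Treatment} is the unique smallest valid adjustment set.

{Treatment}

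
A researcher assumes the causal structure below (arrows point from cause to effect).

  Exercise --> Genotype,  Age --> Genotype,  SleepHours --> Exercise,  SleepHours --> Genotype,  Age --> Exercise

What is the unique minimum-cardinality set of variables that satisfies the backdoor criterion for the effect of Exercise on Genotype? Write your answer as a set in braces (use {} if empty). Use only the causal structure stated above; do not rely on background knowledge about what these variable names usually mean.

Variables eligible for adjustment (non-descendants of Exercise, excluding Exercise and Genotype): {Age, SleepHours}.
Backdoor paths from Exercise to Genotype:
  P1: Exercise <- SleepHours -> Genotype
  P2: Exercise <- Age -> Genotype
The empty set is not sufficient: P1 (Exercise <- SleepHours -> Genotype) has no collider blocking it and no conditioned non-collider, so it is open.
Try {Age, SleepHours}:
  P1: blocked at fork node SleepHours ∈ conditioning set.
  P2: blocked at fork node Age ∈ conditioning set.
{Age, SleepHours} contains no descendant of Exercise and blocks every backdoor path.
Every element of {Age, SleepHours} is needed (dropping Age leaves P2 open; dropping SleepHours leaves P1 open), so no proper subset is valid.
Among all size-2 subsets of the eligible variables, only {Age, SleepHours} blocks every backdoor path, so it is the unique smallest valid adjustment set.

{Age, SleepHours}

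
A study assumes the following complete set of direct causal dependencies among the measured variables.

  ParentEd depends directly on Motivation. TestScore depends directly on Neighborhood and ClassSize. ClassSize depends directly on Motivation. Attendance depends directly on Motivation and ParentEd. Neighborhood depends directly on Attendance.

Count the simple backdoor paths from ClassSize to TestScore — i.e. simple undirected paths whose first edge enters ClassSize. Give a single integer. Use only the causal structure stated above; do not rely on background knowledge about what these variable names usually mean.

2

A backdoor path from ClassSize to TestScore is any simple undirected path whose first edge points into ClassSize (i.e. leaves ClassSize via a parent).
Parents of ClassSize: {Motivation}.
Enumerating:
  P1: ClassSize <- Motivation -> ParentEd -> Attendance -> Neighborhood -> TestScore
  P2: ClassSize <- Motivation -> Attendance -> Neighborhood -> TestScore
That exhausts the simple backdoor paths. Count: 2.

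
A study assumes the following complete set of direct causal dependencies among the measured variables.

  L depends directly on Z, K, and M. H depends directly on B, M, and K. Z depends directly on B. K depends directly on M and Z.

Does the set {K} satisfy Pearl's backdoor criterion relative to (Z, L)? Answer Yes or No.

Backdoor paths from Z to L (paths whose first edge points into Z):
  P1: Z <- B -> H <- M -> K -> L
  P2: Z <- B -> H <- M -> L
  P3: Z <- B -> H <- K <- M -> L
  P4: Z <- B -> H <- K -> L
Condition 1 (no descendant of Z in the set): FAILS — K is a descendant of Z.
Condition 2 (every backdoor path blocked by {K}):
  P1: blocked at collider H (neither it nor any descendant is in the conditioning set).
  P2: blocked at collider H (neither it nor any descendant is in the conditioning set).
  P3: blocked at collider H (neither it nor any descendant is in the conditioning set).
  P4: blocked at collider H (neither it nor any descendant is in the conditioning set).
{K} does not satisfy the backdoor criterion.

No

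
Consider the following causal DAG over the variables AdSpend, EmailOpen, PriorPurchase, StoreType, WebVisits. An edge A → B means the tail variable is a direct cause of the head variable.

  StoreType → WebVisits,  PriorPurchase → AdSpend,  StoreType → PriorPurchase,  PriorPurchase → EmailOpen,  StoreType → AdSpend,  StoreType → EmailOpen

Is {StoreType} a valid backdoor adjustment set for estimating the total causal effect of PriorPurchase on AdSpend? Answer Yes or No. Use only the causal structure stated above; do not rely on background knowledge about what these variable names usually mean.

Backdoor paths from PriorPurchase to AdSpend (paths whose first edge points into PriorPurchase):
  P1: PriorPurchase <- StoreType -> AdSpend
Condition 1 (no descendant of PriorPurchase in the set): holds — descendants of PriorPurchase are {AdSpend, EmailOpen}; none are in {StoreType}.
Condition 2 (every backdoor path blocked by {StoreType}):
  P1: blocked at fork node StoreType ∈ conditioning set.
{StoreType} satisfies the backdoor criterion.

Yes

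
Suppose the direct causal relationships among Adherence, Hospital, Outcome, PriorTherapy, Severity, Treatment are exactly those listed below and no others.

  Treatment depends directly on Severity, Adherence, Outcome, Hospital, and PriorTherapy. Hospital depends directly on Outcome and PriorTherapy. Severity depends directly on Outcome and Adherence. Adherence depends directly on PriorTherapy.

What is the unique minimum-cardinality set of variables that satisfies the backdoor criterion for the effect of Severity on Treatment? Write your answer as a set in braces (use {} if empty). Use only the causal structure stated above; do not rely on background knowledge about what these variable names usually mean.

{Adherence, Outcome}

Variables eligible for adjustment (non-descendants of Severity, excluding Severity and Treatment): {Adherence, Hospital, Outcome, PriorTherapy}.
Backdoor paths from Severity to Treatment:
  P1: Severity <- Outcome -> Hospital <- PriorTherapy -> Adherence -> Treatment
  P2: Severity <- Outcome -> Hospital <- PriorTherapy -> Treatment
  P3: Severity <- Outcome -> Hospital -> Treatment
  P4: Severity <- Outcome -> Treatment
  P5: Severity <- Adherence <- PriorTherapy -> Hospital <- Outcome -> Treatment
  P6: Severity <- Adherence <- PriorTherapy -> Hospital -> Treatment
  P7: Severity <- Adherence <- PriorTherapy -> Treatment
  P8: Severity <- Adherence -> Treatment
The empty set is not sufficient: P3 (Severity <- Outcome -> Hospital -> Treatment) has no collider blocking it and no conditioned non-collider, so it is open.
Try {Adherence, Outcome}:
  P1: blocked at fork node Outcome ∈ conditioning set.
  P2: blocked at fork node Outcome ∈ conditioning set.
  P3: blocked at fork node Outcome ∈ conditioning set.
  P4: blocked at fork node Outcome ∈ conditioning set.
  P5: blocked at chain node Adherence ∈ conditioning set.
  P6: blocked at chain node Adherence ∈ conditioning set.
  P7: blocked at chain node Adherence ∈ conditioning set.
  P8: blocked at fork node Adherence ∈ conditioning set.
{Adherence, Outcome} contains no descendant of Severity and blocks every backdoor path.
Every element of {Adherence, Outcome} is needed (dropping Adherence leaves P6 open; dropping Outcome leaves P3 open), so no proper subset is valid.
Among all size-2 subsets of the eligible variables, only {Adherence, Outcome} blocks every backdoor path, so it is the unique smallest valid adjustment set.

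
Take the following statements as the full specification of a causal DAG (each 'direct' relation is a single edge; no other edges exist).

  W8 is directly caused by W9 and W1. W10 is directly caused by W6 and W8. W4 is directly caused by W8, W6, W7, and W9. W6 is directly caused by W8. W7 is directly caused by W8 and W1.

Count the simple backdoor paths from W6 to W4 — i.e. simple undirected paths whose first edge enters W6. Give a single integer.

A backdoor path from W6 to W4 is any simple undirected path whose first edge points into W6 (i.e. leaves W6 via a parent).
Parents of W6: {W8}.
Enumerating:
  P1: W6 <- W8 <- W1 -> W7 -> W4
  P2: W6 <- W8 <- W9 -> W4
  P3: W6 <- W8 -> W7 -> W4
  P4: W6 <- W8 -> W4
That exhausts the simple backdoor paths. Count: 4.

4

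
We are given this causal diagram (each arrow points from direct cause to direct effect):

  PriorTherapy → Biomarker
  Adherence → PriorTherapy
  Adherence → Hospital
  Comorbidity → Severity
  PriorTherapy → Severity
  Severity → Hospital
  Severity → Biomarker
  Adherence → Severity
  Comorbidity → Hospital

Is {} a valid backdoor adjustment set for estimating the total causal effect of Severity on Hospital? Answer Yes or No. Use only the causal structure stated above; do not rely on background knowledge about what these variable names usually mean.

No

Backdoor paths from Severity to Hospital (paths whose first edge points into Severity):
  P1: Severity <- Adherence -> Hospital
  P2: Severity <- PriorTherapy <- Adherence -> Hospital
  P3: Severity <- Comorbidity -> Hospital
Condition 1 (no descendant of Severity in the set): holds — descendants of Severity are {Biomarker, Hospital}; none are in {}.
Condition 2 (every backdoor path blocked by {}):
  P1: open — no interior node is in the conditioning set.
  P2: open — no interior node is in the conditioning set.
  P3: open — no interior node is in the conditioning set.
{} does not satisfy the backdoor criterion.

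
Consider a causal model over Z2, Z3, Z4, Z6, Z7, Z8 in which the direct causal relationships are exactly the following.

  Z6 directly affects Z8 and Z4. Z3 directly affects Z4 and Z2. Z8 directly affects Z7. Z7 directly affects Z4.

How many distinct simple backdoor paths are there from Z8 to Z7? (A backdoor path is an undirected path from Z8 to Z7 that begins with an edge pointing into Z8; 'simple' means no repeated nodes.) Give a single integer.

1

A backdoor path from Z8 to Z7 is any simple undirected path whose first edge points into Z8 (i.e. leaves Z8 via a parent).
Parents of Z8: {Z6}.
Enumerating:
  P1: Z8 <- Z6 -> Z4 <- Z7
That exhausts the simple backdoor paths. Count: 1.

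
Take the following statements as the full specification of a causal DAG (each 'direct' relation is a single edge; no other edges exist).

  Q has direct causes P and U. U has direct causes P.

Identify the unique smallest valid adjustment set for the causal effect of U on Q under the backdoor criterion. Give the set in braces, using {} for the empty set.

Variables eligible for adjustment (non-descendants of U, excluding U and Q): {P}.
Backdoor paths from U to Q:
  P1: U <- P -> Q
The empty set is not sufficient: P1 (U <- P -> Q) has no collider blocking it and no conditioned non-collider, so it is open.
Try {P}:
  P1: blocked at fork node P ∈ conditioning set.
{P} contains no descendant of U and blocks every backdoor path.
{P} is the unique smallest valid adjustment set.

{P}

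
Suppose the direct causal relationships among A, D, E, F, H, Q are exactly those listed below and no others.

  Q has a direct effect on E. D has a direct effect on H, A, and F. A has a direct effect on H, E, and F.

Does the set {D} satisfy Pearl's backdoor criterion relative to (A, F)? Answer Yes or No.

Backdoor paths from A to F (paths whose first edge points into A):
  P1: A <- D -> F
Condition 1 (no descendant of A in the set): holds — descendants of A are {E, F, H}; none are in {D}.
Condition 2 (every backdoor path blocked by {D}):
  P1: blocked at fork node D ∈ conditioning set.
{D} satisfies the backdoor criterion.

Yes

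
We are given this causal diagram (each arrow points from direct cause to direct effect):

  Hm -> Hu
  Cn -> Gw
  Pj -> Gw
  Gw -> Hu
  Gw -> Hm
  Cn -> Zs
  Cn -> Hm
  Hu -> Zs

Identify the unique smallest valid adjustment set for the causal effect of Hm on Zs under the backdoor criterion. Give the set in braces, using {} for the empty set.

{Cn, Gw}

Variables eligible for adjustment (non-descendants of Hm, excluding Hm and Zs): {Cn, Gw, Pj}.
Backdoor paths from Hm to Zs:
  P1: Hm <- Cn -> Gw -> Hu -> Zs
  P2: Hm <- Cn -> Zs
  P3: Hm <- Gw <- Cn -> Zs
  P4: Hm <- Gw -> Hu -> Zs
The empty set is not sufficient: P1 (Hm <- Cn -> Gw -> Hu -> Zs) has no collider blocking it and no conditioned non-collider, so it is open.
Try {Cn, Gw}:
  P1: blocked at fork node Cn ∈ conditioning set.
  P2: blocked at fork node Cn ∈ conditioning set.
  P3: blocked at chain node Gw ∈ conditioning set.
  P4: blocked at fork node Gw ∈ conditioning set.
{Cn, Gw} contains no descendant of Hm and blocks every backdoor path.
Every element of {Cn, Gw} is needed (dropping Cn leaves P2 open; dropping Gw leaves P4 open), so no proper subset is valid.
Among all size-2 subsets of the eligible variables, only {Cn, Gw} blocks every backdoor path, so it is the unique smallest valid adjustment set.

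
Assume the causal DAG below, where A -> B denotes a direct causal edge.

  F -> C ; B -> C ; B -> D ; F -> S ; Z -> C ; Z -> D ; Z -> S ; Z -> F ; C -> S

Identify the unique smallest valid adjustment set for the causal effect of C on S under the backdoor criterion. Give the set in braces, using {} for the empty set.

Variables eligible for adjustment (non-descendants of C, excluding C and S): {B, D, F, Z}.
Backdoor paths from C to S:
  P1: C <- Z -> F -> S
  P2: C <- Z -> S
  P3: C <- F <- Z -> S
  P4: C <- F -> S
  P5: C <- B -> D <- Z -> F -> S
  P6: C <- B -> D <- Z -> S
The empty set is not sufficient: P1 (C <- Z -> F -> S) has no collider blocking it and no conditioned non-collider, so it is open.
Try {F, Z}:
  P1: blocked at fork node Z ∈ conditioning set.
  P2: blocked at fork node Z ∈ conditioning set.
  P3: blocked at chain node F ∈ conditioning set.
  P4: blocked at fork node F ∈ conditioning set.
  P5: blocked at collider D (neither it nor any descendant is in the conditioning set).
  P6: blocked at collider D (neither it nor any descendant is in the conditioning set).
{F, Z} contains no descendant of C and blocks every backdoor path.
Every element of {F, Z} is needed (dropping F leaves P4 open; dropping Z leaves P2 open), so no proper subset is valid.
Among all size-2 subsets of the eligible variables, only {F, Z} blocks every backdoor path, so it is the unique smallest valid adjustment set.

{F, Z}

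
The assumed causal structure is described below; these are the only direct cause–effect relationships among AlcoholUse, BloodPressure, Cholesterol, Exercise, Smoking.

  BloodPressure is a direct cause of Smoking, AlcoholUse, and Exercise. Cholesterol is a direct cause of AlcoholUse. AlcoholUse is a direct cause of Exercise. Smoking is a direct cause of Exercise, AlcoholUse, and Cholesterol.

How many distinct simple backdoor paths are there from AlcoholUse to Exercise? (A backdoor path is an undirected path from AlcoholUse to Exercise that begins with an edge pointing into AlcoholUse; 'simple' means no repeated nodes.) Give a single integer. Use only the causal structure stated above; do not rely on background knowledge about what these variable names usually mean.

A backdoor path from AlcoholUse to Exercise is any simple undirected path whose first edge points into AlcoholUse (i.e. leaves AlcoholUse via a parent).
Parents of AlcoholUse: {BloodPressure, Cholesterol, Smoking}.
Enumerating:
  P1: AlcoholUse <- BloodPressure -> Smoking -> Exercise
  P2: AlcoholUse <- BloodPressure -> Exercise
  P3: AlcoholUse <- Smoking <- BloodPressure -> Exercise
  P4: AlcoholUse <- Smoking -> Exercise
  P5: AlcoholUse <- Cholesterol <- Smoking <- BloodPressure -> Exercise
  P6: AlcoholUse <- Cholesterol <- Smoking -> Exercise
That exhausts the simple backdoor paths. Count: 6.

6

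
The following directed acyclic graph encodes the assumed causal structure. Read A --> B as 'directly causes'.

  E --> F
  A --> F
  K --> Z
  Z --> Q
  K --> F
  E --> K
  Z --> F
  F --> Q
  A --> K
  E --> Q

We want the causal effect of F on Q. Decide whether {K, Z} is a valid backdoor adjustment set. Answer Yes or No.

No

Backdoor paths from F to Q (paths whose first edge points into F):
  P1: F <- A -> K <- E -> Q
  P2: F <- A -> K -> Z -> Q
  P3: F <- E -> K -> Z -> Q
  P4: F <- E -> Q
  P5: F <- K <- E -> Q
  P6: F <- K -> Z -> Q
  P7: F <- Z <- K <- E -> Q
  P8: F <- Z -> Q
Condition 1 (no descendant of F in the set): holds — descendants of F are {Q}; none are in {K, Z}.
Condition 2 (every backdoor path blocked by {K, Z}):
  P1: open — collider(s) K are conditioned on (or have a conditioned descendant) and no non-collider on the path is in the set.
  P2: blocked at chain node K ∈ conditioning set.
  P3: blocked at chain node K ∈ conditioning set.
  P4: open — no interior node is in the conditioning set.
  P5: blocked at chain node K ∈ conditioning set.
  P6: blocked at fork node K ∈ conditioning set.
  P7: blocked at chain node Z ∈ conditioning set.
  P8: blocked at fork node Z ∈ conditioning set.
{K, Z} does not satisfy the backdoor criterion.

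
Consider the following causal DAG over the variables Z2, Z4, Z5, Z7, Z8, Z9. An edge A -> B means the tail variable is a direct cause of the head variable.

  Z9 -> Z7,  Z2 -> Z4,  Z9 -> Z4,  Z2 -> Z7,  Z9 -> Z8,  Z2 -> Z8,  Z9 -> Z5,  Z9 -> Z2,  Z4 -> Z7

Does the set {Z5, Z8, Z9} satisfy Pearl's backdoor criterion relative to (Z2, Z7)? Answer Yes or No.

No

Backdoor paths from Z2 to Z7 (paths whose first edge points into Z2):
  P1: Z2 <- Z9 -> Z4 -> Z7
  P2: Z2 <- Z9 -> Z7
Condition 1 (no descendant of Z2 in the set): FAILS — Z8 is a descendant of Z2.
Condition 2 (every backdoor path blocked by {Z5, Z8, Z9}):
  P1: blocked at fork node Z9 ∈ conditioning set.
  P2: blocked at fork node Z9 ∈ conditioning set.
{Z5, Z8, Z9} does not satisfy the backdoor criterion.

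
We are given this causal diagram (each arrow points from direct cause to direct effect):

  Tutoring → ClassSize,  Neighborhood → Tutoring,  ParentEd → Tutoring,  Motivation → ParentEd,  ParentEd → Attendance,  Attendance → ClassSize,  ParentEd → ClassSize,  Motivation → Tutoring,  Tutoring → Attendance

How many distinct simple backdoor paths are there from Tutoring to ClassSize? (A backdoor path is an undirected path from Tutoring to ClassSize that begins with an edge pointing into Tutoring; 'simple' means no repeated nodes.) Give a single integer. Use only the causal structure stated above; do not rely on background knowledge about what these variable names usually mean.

A backdoor path from Tutoring to ClassSize is any simple undirected path whose first edge points into Tutoring (i.e. leaves Tutoring via a parent).
Parents of Tutoring: {Motivation, Neighborhood, ParentEd}.
Enumerating:
  P1: Tutoring <- Motivation -> ParentEd -> Attendance -> ClassSize
  P2: Tutoring <- Motivation -> ParentEd -> ClassSize
  P3: Tutoring <- ParentEd -> Attendance -> ClassSize
  P4: Tutoring <- ParentEd -> ClassSize
That exhausts the simple backdoor paths. Count: 4.

4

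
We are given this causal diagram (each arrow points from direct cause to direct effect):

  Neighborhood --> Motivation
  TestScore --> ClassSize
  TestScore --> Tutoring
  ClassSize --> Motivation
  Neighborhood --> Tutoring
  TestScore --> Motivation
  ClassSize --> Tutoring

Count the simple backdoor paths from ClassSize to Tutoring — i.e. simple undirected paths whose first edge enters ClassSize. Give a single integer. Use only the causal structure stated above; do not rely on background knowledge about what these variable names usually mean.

2

A backdoor path from ClassSize to Tutoring is any simple undirected path whose first edge points into ClassSize (i.e. leaves ClassSize via a parent).
Parents of ClassSize: {TestScore}.
Enumerating:
  P1: ClassSize <- TestScore -> Tutoring
  P2: ClassSize <- TestScore -> Motivation <- Neighborhood -> Tutoring
That exhausts the simple backdoor paths. Count: 2.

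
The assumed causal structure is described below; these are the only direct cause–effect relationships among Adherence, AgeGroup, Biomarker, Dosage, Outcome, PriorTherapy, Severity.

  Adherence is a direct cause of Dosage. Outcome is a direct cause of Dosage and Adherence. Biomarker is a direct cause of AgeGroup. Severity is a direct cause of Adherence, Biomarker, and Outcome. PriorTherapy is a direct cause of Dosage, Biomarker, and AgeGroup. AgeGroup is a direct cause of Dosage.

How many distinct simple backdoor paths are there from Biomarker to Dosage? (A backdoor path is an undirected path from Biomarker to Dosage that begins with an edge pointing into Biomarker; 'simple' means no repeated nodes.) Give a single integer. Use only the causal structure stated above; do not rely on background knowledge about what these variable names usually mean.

6

A backdoor path from Biomarker to Dosage is any simple undirected path whose first edge points into Biomarker (i.e. leaves Biomarker via a parent).
Parents of Biomarker: {PriorTherapy, Severity}.
Enumerating:
  P1: Biomarker <- PriorTherapy -> AgeGroup -> Dosage
  P2: Biomarker <- PriorTherapy -> Dosage
  P3: Biomarker <- Severity -> Outcome -> Adherence -> Dosage
  P4: Biomarker <- Severity -> Outcome -> Dosage
  P5: Biomarker <- Severity -> Adherence <- Outcome -> Dosage
  P6: Biomarker <- Severity -> Adherence -> Dosage
That exhausts the simple backdoor paths. Count: 6.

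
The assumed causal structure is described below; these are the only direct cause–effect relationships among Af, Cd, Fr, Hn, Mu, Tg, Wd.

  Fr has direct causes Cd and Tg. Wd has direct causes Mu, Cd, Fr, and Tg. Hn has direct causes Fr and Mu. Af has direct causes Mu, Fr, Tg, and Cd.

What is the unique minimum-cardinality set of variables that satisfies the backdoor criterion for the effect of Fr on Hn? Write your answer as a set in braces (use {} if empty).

{}

Variables eligible for adjustment (non-descendants of Fr, excluding Fr and Hn): {Cd, Mu, Tg}.
Backdoor paths from Fr to Hn:
  P1: Fr <- Tg -> Af <- Mu -> Hn
  P2: Fr <- Tg -> Af <- Cd -> Wd <- Mu -> Hn
  P3: Fr <- Tg -> Wd <- Mu -> Hn
  P4: Fr <- Tg -> Wd <- Cd -> Af <- Mu -> Hn
  P5: Fr <- Cd -> Af <- Mu -> Hn
  P6: Fr <- Cd -> Af <- Tg -> Wd <- Mu -> Hn
  P7: Fr <- Cd -> Wd <- Mu -> Hn
  P8: Fr <- Cd -> Wd <- Tg -> Af <- Mu -> Hn
Each backdoor path contains an unconditioned collider, so every path is already blocked with the empty conditioning set:
  P1: blocked at collider Af (neither it nor any descendant is in the conditioning set).
  P2: blocked at collider Af (neither it nor any descendant is in the conditioning set).
  P3: blocked at collider Wd (neither it nor any descendant is in the conditioning set).
  P4: blocked at collider Wd (neither it nor any descendant is in the conditioning set).
  P5: blocked at collider Af (neither it nor any descendant is in the conditioning set).
  P6: blocked at collider Af (neither it nor any descendant is in the conditioning set).
  P7: blocked at collider Wd (neither it nor any descendant is in the conditioning set).
  P8: blocked at collider Wd (neither it nor any descendant is in the conditioning set).
The empty set is therefore the unique smallest valid set.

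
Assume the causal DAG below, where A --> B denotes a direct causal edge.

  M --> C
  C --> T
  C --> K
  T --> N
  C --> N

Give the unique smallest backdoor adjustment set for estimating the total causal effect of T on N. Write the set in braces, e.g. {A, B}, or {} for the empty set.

Variables eligible for adjustment (non-descendants of T, excluding T and N): {C, K, M}.
Backdoor paths from T to N:
  P1: T <- C -> N
The empty set is not sufficient: P1 (T <- C -> N) has no collider blocking it and no conditioned non-collider, so it is open.
Try {C}:
  P1: blocked at fork node C ∈ conditioning set.
{C} contains no descendant of T and blocks every backdoor path.
No other singleton works — e.g. {M} leaves P1 open — so {C} is the unique smallest valid adjustment set.

{C}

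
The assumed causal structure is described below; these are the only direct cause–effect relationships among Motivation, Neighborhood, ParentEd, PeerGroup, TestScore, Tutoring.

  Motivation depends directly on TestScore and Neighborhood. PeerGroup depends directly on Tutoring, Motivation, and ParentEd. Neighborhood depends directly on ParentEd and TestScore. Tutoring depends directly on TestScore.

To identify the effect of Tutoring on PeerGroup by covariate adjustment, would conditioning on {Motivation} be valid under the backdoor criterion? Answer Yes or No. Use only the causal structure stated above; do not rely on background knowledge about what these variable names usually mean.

No

Backdoor paths from Tutoring to PeerGroup (paths whose first edge points into Tutoring):
  P1: Tutoring <- TestScore -> Neighborhood <- ParentEd -> PeerGroup
  P2: Tutoring <- TestScore -> Neighborhood -> Motivation -> PeerGroup
  P3: Tutoring <- TestScore -> Motivation <- Neighborhood <- ParentEd -> PeerGroup
  P4: Tutoring <- TestScore -> Motivation -> PeerGroup
Condition 1 (no descendant of Tutoring in the set): holds — descendants of Tutoring are {PeerGroup}; none are in {Motivation}.
Condition 2 (every backdoor path blocked by {Motivation}):
  P1: open — collider(s) Neighborhood are conditioned on (or have a conditioned descendant) and no non-collider on the path is in the set.
  P2: blocked at chain node Motivation ∈ conditioning set.
  P3: open — collider(s) Motivation are conditioned on (or have a conditioned descendant) and no non-collider on the path is in the set.
  P4: blocked at chain node Motivation ∈ conditioning set.
{Motivation} does not satisfy the backdoor criterion.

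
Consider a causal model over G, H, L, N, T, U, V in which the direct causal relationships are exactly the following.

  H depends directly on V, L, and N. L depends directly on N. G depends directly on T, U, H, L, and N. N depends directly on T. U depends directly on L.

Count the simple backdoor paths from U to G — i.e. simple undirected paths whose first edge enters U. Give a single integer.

7

A backdoor path from U to G is any simple undirected path whose first edge points into U (i.e. leaves U via a parent).
Parents of U: {L}.
Enumerating:
  P1: U <- L <- N <- T -> G
  P2: U <- L <- N -> H -> G
  P3: U <- L <- N -> G
  P4: U <- L -> H <- N <- T -> G
  P5: U <- L -> H <- N -> G
  P6: U <- L -> H -> G
  P7: U <- L -> G
That exhausts the simple backdoor paths. Count: 7.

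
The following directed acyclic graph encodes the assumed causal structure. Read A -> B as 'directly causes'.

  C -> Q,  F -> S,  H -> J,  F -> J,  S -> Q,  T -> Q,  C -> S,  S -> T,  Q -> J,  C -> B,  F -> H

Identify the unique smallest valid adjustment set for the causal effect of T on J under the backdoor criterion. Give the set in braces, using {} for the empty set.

Variables eligible for adjustment (non-descendants of T, excluding T and J): {B, C, F, H, S}.
Backdoor paths from T to J:
  P1: T <- S <- C -> Q -> J
  P2: T <- S <- F -> H -> J
  P3: T <- S <- F -> J
  P4: T <- S -> Q -> J
The empty set is not sufficient: P1 (T <- S <- C -> Q -> J) has no collider blocking it and no conditioned non-collider, so it is open.
Try {S}:
  P1: blocked at chain node S ∈ conditioning set.
  P2: blocked at chain node S ∈ conditioning set.
  P3: blocked at chain node S ∈ conditioning set.
  P4: blocked at fork node S ∈ conditioning set.
{S} contains no descendant of T and blocks every backdoor path.
No other singleton works — e.g. {C} leaves P2 open — so {S} is the unique smallest valid adjustment set.

{S}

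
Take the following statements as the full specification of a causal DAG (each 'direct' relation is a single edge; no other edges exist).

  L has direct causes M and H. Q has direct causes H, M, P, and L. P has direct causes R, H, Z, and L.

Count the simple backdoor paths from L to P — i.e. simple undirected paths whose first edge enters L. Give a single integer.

4

A backdoor path from L to P is any simple undirected path whose first edge points into L (i.e. leaves L via a parent).
Parents of L: {H, M}.
Enumerating:
  P1: L <- H -> P
  P2: L <- H -> Q <- P
  P3: L <- M -> Q <- H -> P
  P4: L <- M -> Q <- P
That exhausts the simple backdoor paths. Count: 4.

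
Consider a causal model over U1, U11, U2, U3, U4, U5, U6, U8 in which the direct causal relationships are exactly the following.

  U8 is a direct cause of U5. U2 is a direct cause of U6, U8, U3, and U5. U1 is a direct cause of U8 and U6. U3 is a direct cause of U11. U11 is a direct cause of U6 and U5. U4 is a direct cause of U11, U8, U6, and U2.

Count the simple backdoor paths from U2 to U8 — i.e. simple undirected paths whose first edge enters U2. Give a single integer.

A backdoor path from U2 to U8 is any simple undirected path whose first edge points into U2 (i.e. leaves U2 via a parent).
Parents of U2: {U4}.
Enumerating:
  P1: U2 <- U4 -> U8
  P2: U2 <- U4 -> U11 -> U6 <- U1 -> U8
  P3: U2 <- U4 -> U11 -> U5 <- U8
  P4: U2 <- U4 -> U6 <- U1 -> U8
  P5: U2 <- U4 -> U6 <- U11 -> U5 <- U8
That exhausts the simple backdoor paths. Count: 5.

5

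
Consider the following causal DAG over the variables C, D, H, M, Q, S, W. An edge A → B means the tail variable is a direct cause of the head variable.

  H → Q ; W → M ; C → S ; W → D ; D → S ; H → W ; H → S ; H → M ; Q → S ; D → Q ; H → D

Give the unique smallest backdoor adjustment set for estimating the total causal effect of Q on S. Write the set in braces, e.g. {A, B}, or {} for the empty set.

Variables eligible for adjustment (non-descendants of Q, excluding Q and S): {C, D, H, M, W}.
Backdoor paths from Q to S:
  P1: Q <- H -> W -> D -> S
  P2: Q <- H -> M <- W -> D -> S
  P3: Q <- H -> D -> S
  P4: Q <- H -> S
  P5: Q <- D <- H -> S
  P6: Q <- D <- W <- H -> S
  P7: Q <- D <- W -> M <- H -> S
  P8: Q <- D -> S
The empty set is not sufficient: P1 (Q <- H -> W -> D -> S) has no collider blocking it and no conditioned non-collider, so it is open.
Try {D, H}:
  P1: blocked at fork node H ∈ conditioning set.
  P2: blocked at fork node H ∈ conditioning set.
  P3: blocked at fork node H ∈ conditioning set.
  P4: blocked at fork node H ∈ conditioning set.
  P5: blocked at chain node D ∈ conditioning set.
  P6: blocked at chain node D ∈ conditioning set.
  P7: blocked at chain node D ∈ conditioning set.
  P8: blocked at fork node D ∈ conditioning set.
{D, H} contains no descendant of Q and blocks every backdoor path.
Every element of {D, H} is needed (dropping D leaves P8 open; dropping H leaves P4 open), so no proper subset is valid.
Among all size-2 subsets of the eligible variables, only {D, H} blocks every backdoor path, so it is the unique smallest valid adjustment set.

{D, H}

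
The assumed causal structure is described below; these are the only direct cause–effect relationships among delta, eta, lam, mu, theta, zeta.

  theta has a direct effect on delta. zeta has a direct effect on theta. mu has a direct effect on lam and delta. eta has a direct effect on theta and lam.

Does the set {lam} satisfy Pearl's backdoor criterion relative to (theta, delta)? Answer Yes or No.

Backdoor paths from theta to delta (paths whose first edge points into theta):
  P1: theta <- eta -> lam <- mu -> delta
Condition 1 (no descendant of theta in the set): holds — descendants of theta are {delta}; none are in {lam}.
Condition 2 (every backdoor path blocked by {lam}):
  P1: open — collider(s) lam are conditioned on (or have a conditioned descendant) and no non-collider on the path is in the set.
{lam} does not satisfy the backdoor criterion.

No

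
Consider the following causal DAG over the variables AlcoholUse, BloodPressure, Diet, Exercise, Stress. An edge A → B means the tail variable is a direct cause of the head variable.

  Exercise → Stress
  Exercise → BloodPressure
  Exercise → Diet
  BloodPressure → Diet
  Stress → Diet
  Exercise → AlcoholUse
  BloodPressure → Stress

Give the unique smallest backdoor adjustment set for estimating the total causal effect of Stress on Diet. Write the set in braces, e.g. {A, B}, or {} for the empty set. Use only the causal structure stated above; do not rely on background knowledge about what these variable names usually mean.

Variables eligible for adjustment (non-descendants of Stress, excluding Stress and Diet): {AlcoholUse, BloodPressure, Exercise}.
Backdoor paths from Stress to Diet:
  P1: Stress <- Exercise -> BloodPressure -> Diet
  P2: Stress <- Exercise -> Diet
  P3: Stress <- BloodPressure <- Exercise -> Diet
  P4: Stress <- BloodPressure -> Diet
The empty set is not sufficient: P1 (Stress <- Exercise -> BloodPressure -> Diet) has no collider blocking it and no conditioned non-collider, so it is open.
Try {BloodPressure, Exercise}:
  P1: blocked at fork node Exercise ∈ conditioning set.
  P2: blocked at fork node Exercise ∈ conditioning set.
  P3: blocked at chain node BloodPressure ∈ conditioning set.
  P4: blocked at fork node BloodPressure ∈ conditioning set.
{BloodPressure, Exercise} contains no descendant of Stress and blocks every backdoor path.
Every element of {BloodPressure, Exercise} is needed (dropping BloodPressure leaves P4 open; dropping Exercise leaves P2 open), so no proper subset is valid.
Among all size-2 subsets of the eligible variables, only {BloodPressure, Exercise} blocks every backdoor path, so it is the unique smallest valid adjustment set.

{BloodPressure, Exercise}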